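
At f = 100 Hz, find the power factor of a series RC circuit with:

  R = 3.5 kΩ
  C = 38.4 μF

Step 1 — Angular frequency: ω = 2π·f = 2π·100 = 628.3 rad/s.
Step 2 — Component impedances:
  R: Z = R = 3500 Ω
  C: Z = 1/(jωC) = -j/(ω·C) = 0 - j41.45 Ω
Step 3 — Series combination: Z_total = R + C = 3500 - j41.45 Ω = 3500∠-0.7° Ω.
Step 4 — Power factor: PF = cos(φ) = Re(Z)/|Z| = 3500/3500.2 = 0.9999.
Step 5 — Type: Im(Z) = -41.45 ⇒ leading (phase φ = -0.7°).

PF = 0.9999 (leading, φ = -0.7°)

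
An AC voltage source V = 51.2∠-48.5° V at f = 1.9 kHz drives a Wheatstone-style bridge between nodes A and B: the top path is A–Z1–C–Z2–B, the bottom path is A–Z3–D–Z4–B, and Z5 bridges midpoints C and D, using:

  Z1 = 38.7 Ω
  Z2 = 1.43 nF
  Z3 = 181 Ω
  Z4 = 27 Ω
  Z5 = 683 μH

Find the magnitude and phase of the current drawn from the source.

Step 1 — Angular frequency: ω = 2π·f = 2π·1900 = 1.194e+04 rad/s.
Step 2 — Component impedances:
  Z1: Z = R = 38.7 Ω
  Z2: Z = 1/(jωC) = -j/(ω·C) = 0 - j5.858e+04 Ω
  Z3: Z = R = 181 Ω
  Z4: Z = R = 27 Ω
  Z5: Z = jωL = j·1.194e+04·0.000683 = 0 + j8.154 Ω
Step 3 — Bridge requires nodal analysis (the Z5 bridge couples midpoints C and D, so the two paths cannot be reduced to a simple series/parallel combination). Setting node B to ground and injecting 1 A at node A, the 3-node admittance system at A, C, D solves to V_A = Z_AB = 59.09 + j5.515 Ω = 59.35∠5.3° Ω.
Step 4 — Source phasor: V = 51.2∠-48.5° V = 33.93 - j38.35 V.
Step 5 — Ohm's law: I = V / Z_total = (33.93 - j38.35) / (59.09 + j5.515) = 0.5091 - j0.6964 A.
Step 6 — Convert to polar: |I| = 0.8627 A, ∠I = -53.8°.

I = 0.8627∠-53.8° A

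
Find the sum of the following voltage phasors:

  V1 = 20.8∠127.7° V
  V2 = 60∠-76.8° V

Step 1 — Convert each phasor to rectangular form:
  V1 = 20.8·(cos(127.7°) + j·sin(127.7°)) = -12.72 + j16.46 V
  V2 = 60·(cos(-76.8°) + j·sin(-76.8°)) = 13.7 - j58.41 V
Step 2 — Sum components: V_total = 0.9813 - j41.96 V.
Step 3 — Convert to polar: |V_total| = 41.97 V, ∠V_total = -88.7°.

V_total = 41.97∠-88.7° V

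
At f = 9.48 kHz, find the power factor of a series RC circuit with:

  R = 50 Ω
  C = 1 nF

Step 1 — Angular frequency: ω = 2π·f = 2π·9480 = 5.956e+04 rad/s.
Step 2 — Component impedances:
  R: Z = R = 50 Ω
  C: Z = 1/(jωC) = -j/(ω·C) = 0 - j1.679e+04 Ω
Step 3 — Series combination: Z_total = R + C = 50 - j1.679e+04 Ω = 1.679e+04∠-89.8° Ω.
Step 4 — Power factor: PF = cos(φ) = Re(Z)/|Z| = 50/1.679e+04 = 0.002978.
Step 5 — Type: Im(Z) = -1.679e+04 ⇒ leading (phase φ = -89.8°).

PF = 0.002978 (leading, φ = -89.8°)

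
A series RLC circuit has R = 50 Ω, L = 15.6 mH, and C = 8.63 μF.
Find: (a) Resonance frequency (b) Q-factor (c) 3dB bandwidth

Step 1 — Resonance: ω₀ = 1/√(LC) = 1/√(0.0156·8.63e-06) = 2725 rad/s.
Step 2 — f₀ = ω₀/(2π) = 433.8 Hz.
Step 3 — Series Q: Q = ω₀L/R = 2725·0.0156/50 = 0.8503.
Step 4 — Bandwidth: Δω = ω₀/Q = 3205 rad/s; BW = Δω/(2π) = 510.1 Hz.

(a) f₀ = 433.8 Hz  (b) Q = 0.8503  (c) BW = 510.1 Hz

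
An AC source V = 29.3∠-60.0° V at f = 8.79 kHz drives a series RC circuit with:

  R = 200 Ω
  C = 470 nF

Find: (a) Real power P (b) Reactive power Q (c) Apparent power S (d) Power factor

Step 1 — Angular frequency: ω = 2π·f = 2π·8790 = 5.523e+04 rad/s.
Step 2 — Component impedances:
  R: Z = R = 200 Ω
  C: Z = 1/(jωC) = -j/(ω·C) = 0 - j38.52 Ω
Step 3 — Series combination: Z_total = R + C = 200 - j38.52 Ω = 203.7∠-10.9° Ω.
Step 4 — Source phasor: V = 29.3∠-60.0° V = 14.65 - j25.37 V.
Step 5 — Current: I = V / Z = 0.09419 - j0.1087 A = 0.1439∠-49.1° A.
Step 6 — Complex power: S = V·I* = 4.139 - j0.7972 VA.
Step 7 — Real power: P = Re(S) = 4.139 W.
Step 8 — Reactive power: Q = Im(S) = -0.7972 VAR.
Step 9 — Apparent power: |S| = 4.215 VA.
Step 10 — Power factor: PF = P/|S| = 0.9819 (leading).

(a) P = 4.139 W  (b) Q = -0.7972 VAR  (c) S = 4.215 VA  (d) PF = 0.9819 (leading)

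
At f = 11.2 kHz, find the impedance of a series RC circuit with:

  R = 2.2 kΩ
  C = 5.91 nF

Step 1 — Angular frequency: ω = 2π·f = 2π·1.12e+04 = 7.037e+04 rad/s.
Step 2 — Component impedances:
  R: Z = R = 2200 Ω
  C: Z = 1/(jωC) = -j/(ω·C) = 0 - j2404 Ω
Step 3 — Series combination: Z_total = R + C = 2200 - j2404 Ω = 3259∠-47.5° Ω.

Z = 2200 - j2404 Ω = 3259∠-47.5° Ω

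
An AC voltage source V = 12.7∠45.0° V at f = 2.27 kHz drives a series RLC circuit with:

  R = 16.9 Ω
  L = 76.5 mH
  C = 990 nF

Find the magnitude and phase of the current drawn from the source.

Step 1 — Angular frequency: ω = 2π·f = 2π·2270 = 1.426e+04 rad/s.
Step 2 — Component impedances:
  R: Z = R = 16.9 Ω
  L: Z = jωL = j·1.426e+04·0.0765 = 0 + j1091 Ω
  C: Z = 1/(jωC) = -j/(ω·C) = 0 - j70.82 Ω
Step 3 — Series combination: Z_total = R + L + C = 16.9 + j1020 Ω = 1020∠89.1° Ω.
Step 4 — Source phasor: V = 12.7∠45.0° V = 8.98 + j8.98 V.
Step 5 — Ohm's law: I = V / Z_total = (8.98 + j8.98) / (16.9 + j1020) = 0.008945 - j0.008654 A.
Step 6 — Convert to polar: |I| = 0.01245 A, ∠I = -44.1°.

I = 0.01245∠-44.1° A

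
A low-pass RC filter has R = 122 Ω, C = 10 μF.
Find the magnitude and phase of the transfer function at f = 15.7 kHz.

Step 1 — Angular frequency: ω = 2π·1.57e+04 = 9.865e+04 rad/s.
Step 2 — Transfer function: H(jω) = 1/(1 + jωRC).
Step 3 — Denominator: 1 + jωRC = 1 + j·9.865e+04·122·1e-05 = 1 + j120.3.
Step 4 — H = 6.904e-05 - j0.008309.
Step 5 — Magnitude: |H| = 0.008309 (-41.6 dB); phase: φ = -89.5°.

|H| = 0.008309 (-41.6 dB), φ = -89.5°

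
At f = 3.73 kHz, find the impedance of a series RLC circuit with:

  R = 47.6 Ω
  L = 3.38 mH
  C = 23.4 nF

Step 1 — Angular frequency: ω = 2π·f = 2π·3730 = 2.344e+04 rad/s.
Step 2 — Component impedances:
  R: Z = R = 47.6 Ω
  L: Z = jωL = j·2.344e+04·0.00338 = 0 + j79.21 Ω
  C: Z = 1/(jωC) = -j/(ω·C) = 0 - j1823 Ω
Step 3 — Series combination: Z_total = R + L + C = 47.6 - j1744 Ω = 1745∠-88.4° Ω.

Z = 47.6 - j1744 Ω = 1745∠-88.4° Ω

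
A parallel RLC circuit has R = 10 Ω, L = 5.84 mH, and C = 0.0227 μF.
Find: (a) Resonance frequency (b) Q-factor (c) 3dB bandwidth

Step 1 — Resonance: ω₀ = 1/√(LC) = 1/√(0.00584·2.27e-08) = 8.685e+04 rad/s.
Step 2 — f₀ = ω₀/(2π) = 1.382e+04 Hz.
Step 3 — Parallel Q: Q = R/(ω₀L) = 10/(8.685e+04·0.00584) = 0.01972.
Step 4 — Bandwidth: Δω = ω₀/Q = 4.405e+06 rad/s; BW = Δω/(2π) = 7.011e+05 Hz.

(a) f₀ = 1.382e+04 Hz  (b) Q = 0.01972  (c) BW = 7.011e+05 Hz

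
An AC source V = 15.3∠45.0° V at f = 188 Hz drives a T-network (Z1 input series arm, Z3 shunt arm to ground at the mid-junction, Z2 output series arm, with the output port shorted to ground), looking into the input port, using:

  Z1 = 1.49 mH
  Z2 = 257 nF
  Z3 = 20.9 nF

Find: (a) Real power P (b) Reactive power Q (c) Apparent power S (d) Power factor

Step 1 — Angular frequency: ω = 2π·f = 2π·188 = 1181 rad/s.
Step 2 — Component impedances:
  Z1: Z = jωL = j·1181·0.00149 = 0 + j1.76 Ω
  Z2: Z = 1/(jωC) = -j/(ω·C) = 0 - j3294 Ω
  Z3: Z = 1/(jωC) = -j/(ω·C) = 0 - j4.051e+04 Ω
Step 3 — With the output port shorted to ground, the output series arm Z2 runs from the junction to ground; the shunt arm Z3 also runs from the junction to ground. They appear in parallel: Z3 || Z2 = 0 - j3046 Ω.
Step 4 — Series with input arm Z1: Z_in = Z1 + (Z3 || Z2) = 0 - j3045 Ω = 3045∠-90.0° Ω.
Step 5 — Source phasor: V = 15.3∠45.0° V = 10.82 + j10.82 V.
Step 6 — Current: I = V / Z = -0.003553 + j0.003553 A = 0.005025∠135.0° A.
Step 7 — Complex power: S = V·I* = 0 - j0.07689 VA.
Step 8 — Real power: P = Re(S) = 0 W.
Step 9 — Reactive power: Q = Im(S) = -0.07689 VAR.
Step 10 — Apparent power: |S| = 0.07689 VA.
Step 11 — Power factor: PF = P/|S| = 0 (leading).

(a) P = 0 W  (b) Q = -0.07689 VAR  (c) S = 0.07689 VA  (d) PF = 0 (leading)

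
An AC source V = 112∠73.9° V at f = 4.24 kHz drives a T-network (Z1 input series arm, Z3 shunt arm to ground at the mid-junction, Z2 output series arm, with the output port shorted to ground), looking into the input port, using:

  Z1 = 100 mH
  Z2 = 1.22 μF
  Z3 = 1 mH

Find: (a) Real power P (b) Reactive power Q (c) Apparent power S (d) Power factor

Step 1 — Angular frequency: ω = 2π·f = 2π·4240 = 2.664e+04 rad/s.
Step 2 — Component impedances:
  Z1: Z = jωL = j·2.664e+04·0.1 = 0 + j2664 Ω
  Z2: Z = 1/(jωC) = -j/(ω·C) = 0 - j30.77 Ω
  Z3: Z = jωL = j·2.664e+04·0.001 = 0 + j26.64 Ω
Step 3 — With the output port shorted to ground, the output series arm Z2 runs from the junction to ground; the shunt arm Z3 also runs from the junction to ground. They appear in parallel: Z3 || Z2 = 0 + j198.6 Ω.
Step 4 — Series with input arm Z1: Z_in = Z1 + (Z3 || Z2) = 0 + j2863 Ω = 2863∠90.0° Ω.
Step 5 — Source phasor: V = 112∠73.9° V = 31.06 + j107.6 V.
Step 6 — Current: I = V / Z = 0.03759 - j0.01085 A = 0.03912∠-16.1° A.
Step 7 — Complex power: S = V·I* = 0 + j4.382 VA.
Step 8 — Real power: P = Re(S) = 0 W.
Step 9 — Reactive power: Q = Im(S) = 4.382 VAR.
Step 10 — Apparent power: |S| = 4.382 VA.
Step 11 — Power factor: PF = P/|S| = 0 (lagging).

(a) P = 0 W  (b) Q = 4.382 VAR  (c) S = 4.382 VA  (d) PF = 0 (lagging)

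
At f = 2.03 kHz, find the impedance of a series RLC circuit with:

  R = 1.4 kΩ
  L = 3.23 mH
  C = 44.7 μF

Step 1 — Angular frequency: ω = 2π·f = 2π·2030 = 1.275e+04 rad/s.
Step 2 — Component impedances:
  R: Z = R = 1400 Ω
  L: Z = jωL = j·1.275e+04·0.00323 = 0 + j41.2 Ω
  C: Z = 1/(jωC) = -j/(ω·C) = 0 - j1.754 Ω
Step 3 — Series combination: Z_total = R + L + C = 1400 + j39.44 Ω = 1401∠1.6° Ω.

Z = 1400 + j39.44 Ω = 1401∠1.6° Ω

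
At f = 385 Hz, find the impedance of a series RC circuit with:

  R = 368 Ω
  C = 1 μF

Step 1 — Angular frequency: ω = 2π·f = 2π·385 = 2419 rad/s.
Step 2 — Component impedances:
  R: Z = R = 368 Ω
  C: Z = 1/(jωC) = -j/(ω·C) = 0 - j413.4 Ω
Step 3 — Series combination: Z_total = R + C = 368 - j413.4 Ω = 553.5∠-48.3° Ω.

Z = 368 - j413.4 Ω = 553.5∠-48.3° Ω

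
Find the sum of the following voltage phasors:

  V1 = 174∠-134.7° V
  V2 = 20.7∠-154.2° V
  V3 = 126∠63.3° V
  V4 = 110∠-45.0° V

Step 1 — Convert each phasor to rectangular form:
  V1 = 174·(cos(-134.7°) + j·sin(-134.7°)) = -122.4 - j123.7 V
  V2 = 20.7·(cos(-154.2°) + j·sin(-154.2°)) = -18.64 - j9.009 V
  V3 = 126·(cos(63.3°) + j·sin(63.3°)) = 56.61 + j112.6 V
  V4 = 110·(cos(-45.0°) + j·sin(-45.0°)) = 77.78 - j77.78 V
Step 2 — Sum components: V_total = -6.631 - j97.91 V.
Step 3 — Convert to polar: |V_total| = 98.13 V, ∠V_total = -93.9°.

V_total = 98.13∠-93.9° V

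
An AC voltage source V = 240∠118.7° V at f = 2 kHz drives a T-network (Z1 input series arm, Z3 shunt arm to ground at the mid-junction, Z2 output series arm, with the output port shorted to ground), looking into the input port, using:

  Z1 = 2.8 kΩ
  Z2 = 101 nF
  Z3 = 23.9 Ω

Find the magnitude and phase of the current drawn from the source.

Step 1 — Angular frequency: ω = 2π·f = 2π·2000 = 1.257e+04 rad/s.
Step 2 — Component impedances:
  Z1: Z = R = 2800 Ω
  Z2: Z = 1/(jωC) = -j/(ω·C) = 0 - j787.9 Ω
  Z3: Z = R = 23.9 Ω
Step 3 — With the output port shorted to ground, the output series arm Z2 runs from the junction to ground; the shunt arm Z3 also runs from the junction to ground. They appear in parallel: Z3 || Z2 = 23.88 - j0.7243 Ω.
Step 4 — Series with input arm Z1: Z_in = Z1 + (Z3 || Z2) = 2824 - j0.7243 Ω = 2824∠-0.0° Ω.
Step 5 — Source phasor: V = 240∠118.7° V = -115.3 + j210.5 V.
Step 6 — Ohm's law: I = V / Z_total = (-115.3 + j210.5) / (2824 - j0.7243) = -0.04083 + j0.07454 A.
Step 7 — Convert to polar: |I| = 0.08499 A, ∠I = 118.7°.

I = 0.08499∠118.7° A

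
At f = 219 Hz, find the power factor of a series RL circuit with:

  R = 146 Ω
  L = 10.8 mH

Step 1 — Angular frequency: ω = 2π·f = 2π·219 = 1376 rad/s.
Step 2 — Component impedances:
  R: Z = R = 146 Ω
  L: Z = jωL = j·1376·0.0108 = 0 + j14.86 Ω
Step 3 — Series combination: Z_total = R + L = 146 + j14.86 Ω = 146.8∠5.8° Ω.
Step 4 — Power factor: PF = cos(φ) = Re(Z)/|Z| = 146/146.75 = 0.9949.
Step 5 — Type: Im(Z) = 14.86 ⇒ lagging (phase φ = 5.8°).

PF = 0.9949 (lagging, φ = 5.8°)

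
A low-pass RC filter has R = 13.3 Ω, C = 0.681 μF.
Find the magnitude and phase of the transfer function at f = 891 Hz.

Step 1 — Angular frequency: ω = 2π·891 = 5598 rad/s.
Step 2 — Transfer function: H(jω) = 1/(1 + jωRC).
Step 3 — Denominator: 1 + jωRC = 1 + j·5598·13.3·6.81e-07 = 1 + j0.05071.
Step 4 — H = 0.9974 - j0.05058.
Step 5 — Magnitude: |H| = 0.9987 (-0.0 dB); phase: φ = -2.9°.

|H| = 0.9987 (-0.0 dB), φ = -2.9°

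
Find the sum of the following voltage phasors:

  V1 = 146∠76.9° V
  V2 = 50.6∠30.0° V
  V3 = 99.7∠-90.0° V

Step 1 — Convert each phasor to rectangular form:
  V1 = 146·(cos(76.9°) + j·sin(76.9°)) = 33.09 + j142.2 V
  V2 = 50.6·(cos(30.0°) + j·sin(30.0°)) = 43.82 + j25.3 V
  V3 = 99.7·(cos(-90.0°) + j·sin(-90.0°)) = 0 - j99.7 V
Step 2 — Sum components: V_total = 76.91 + j67.8 V.
Step 3 — Convert to polar: |V_total| = 102.5 V, ∠V_total = 41.4°.

V_total = 102.5∠41.4° V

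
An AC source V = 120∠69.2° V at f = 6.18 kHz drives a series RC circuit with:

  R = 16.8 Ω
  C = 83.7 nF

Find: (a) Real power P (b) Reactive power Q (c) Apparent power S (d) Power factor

Step 1 — Angular frequency: ω = 2π·f = 2π·6180 = 3.883e+04 rad/s.
Step 2 — Component impedances:
  R: Z = R = 16.8 Ω
  C: Z = 1/(jωC) = -j/(ω·C) = 0 - j307.7 Ω
Step 3 — Series combination: Z_total = R + C = 16.8 - j307.7 Ω = 308.1∠-86.9° Ω.
Step 4 — Source phasor: V = 120∠69.2° V = 42.61 + j112.2 V.
Step 5 — Current: I = V / Z = -0.356 + j0.1579 A = 0.3894∠156.1° A.
Step 6 — Complex power: S = V·I* = 2.548 - j46.66 VA.
Step 7 — Real power: P = Re(S) = 2.548 W.
Step 8 — Reactive power: Q = Im(S) = -46.66 VAR.
Step 9 — Apparent power: |S| = 46.73 VA.
Step 10 — Power factor: PF = P/|S| = 0.05452 (leading).

(a) P = 2.548 W  (b) Q = -46.66 VAR  (c) S = 46.73 VA  (d) PF = 0.05452 (leading)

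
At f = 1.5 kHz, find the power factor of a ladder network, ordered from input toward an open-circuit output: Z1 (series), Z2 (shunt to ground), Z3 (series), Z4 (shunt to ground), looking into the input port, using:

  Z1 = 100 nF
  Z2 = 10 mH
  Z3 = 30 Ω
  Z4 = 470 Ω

Step 1 — Angular frequency: ω = 2π·f = 2π·1500 = 9425 rad/s.
Step 2 — Component impedances:
  Z1: Z = 1/(jωC) = -j/(ω·C) = 0 - j1061 Ω
  Z2: Z = jωL = j·9425·0.01 = 0 + j94.25 Ω
  Z3: Z = R = 30 Ω
  Z4: Z = R = 470 Ω
Step 3 — Ladder network (open output): work backward from the far end, alternating series and parallel combinations. Z_in = 17.16 - j970 Ω = 970.2∠-89.0° Ω.
Step 4 — Power factor: PF = cos(φ) = Re(Z)/|Z| = 17.156/970.17 = 0.01768.
Step 5 — Type: Im(Z) = -970 ⇒ leading (phase φ = -89.0°).

PF = 0.01768 (leading, φ = -89.0°)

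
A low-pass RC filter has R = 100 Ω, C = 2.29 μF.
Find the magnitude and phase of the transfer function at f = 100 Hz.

Step 1 — Angular frequency: ω = 2π·100 = 628.3 rad/s.
Step 2 — Transfer function: H(jω) = 1/(1 + jωRC).
Step 3 — Denominator: 1 + jωRC = 1 + j·628.3·100·2.29e-06 = 1 + j0.1439.
Step 4 — H = 0.9797 - j0.141.
Step 5 — Magnitude: |H| = 0.9898 (-0.1 dB); phase: φ = -8.2°.

|H| = 0.9898 (-0.1 dB), φ = -8.2°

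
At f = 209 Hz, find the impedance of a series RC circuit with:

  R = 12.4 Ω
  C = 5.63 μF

Step 1 — Angular frequency: ω = 2π·f = 2π·209 = 1313 rad/s.
Step 2 — Component impedances:
  R: Z = R = 12.4 Ω
  C: Z = 1/(jωC) = -j/(ω·C) = 0 - j135.3 Ω
Step 3 — Series combination: Z_total = R + C = 12.4 - j135.3 Ω = 135.8∠-84.8° Ω.

Z = 12.4 - j135.3 Ω = 135.8∠-84.8° Ω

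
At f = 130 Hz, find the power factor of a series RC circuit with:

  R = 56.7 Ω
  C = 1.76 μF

Step 1 — Angular frequency: ω = 2π·f = 2π·130 = 816.8 rad/s.
Step 2 — Component impedances:
  R: Z = R = 56.7 Ω
  C: Z = 1/(jωC) = -j/(ω·C) = 0 - j695.6 Ω
Step 3 — Series combination: Z_total = R + C = 56.7 - j695.6 Ω = 697.9∠-85.3° Ω.
Step 4 — Power factor: PF = cos(φ) = Re(Z)/|Z| = 56.7/697.9 = 0.08124.
Step 5 — Type: Im(Z) = -695.6 ⇒ leading (phase φ = -85.3°).

PF = 0.08124 (leading, φ = -85.3°)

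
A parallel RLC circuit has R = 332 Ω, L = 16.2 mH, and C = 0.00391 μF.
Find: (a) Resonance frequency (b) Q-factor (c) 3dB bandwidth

Step 1 — Resonance: ω₀ = 1/√(LC) = 1/√(0.0162·3.91e-09) = 1.256e+05 rad/s.
Step 2 — f₀ = ω₀/(2π) = 2e+04 Hz.
Step 3 — Parallel Q: Q = R/(ω₀L) = 332/(1.256e+05·0.0162) = 0.1631.
Step 4 — Bandwidth: Δω = ω₀/Q = 7.703e+05 rad/s; BW = Δω/(2π) = 1.226e+05 Hz.

(a) f₀ = 2e+04 Hz  (b) Q = 0.1631  (c) BW = 1.226e+05 Hz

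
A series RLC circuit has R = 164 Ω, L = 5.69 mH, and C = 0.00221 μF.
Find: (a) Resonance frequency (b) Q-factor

Step 1 — Resonance condition Im(Z)=0 gives ω₀ = 1/√(LC).
Step 2 — ω₀ = 1/√(0.00569·2.21e-09) = 2.82e+05 rad/s.
Step 3 — f₀ = ω₀/(2π) = 4.488e+04 Hz.
Step 4 — Series Q: Q = ω₀L/R = 2.82e+05·0.00569/164 = 9.784.

(a) f₀ = 4.488e+04 Hz  (b) Q = 9.784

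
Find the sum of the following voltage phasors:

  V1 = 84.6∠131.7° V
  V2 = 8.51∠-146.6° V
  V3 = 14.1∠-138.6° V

Step 1 — Convert each phasor to rectangular form:
  V1 = 84.6·(cos(131.7°) + j·sin(131.7°)) = -56.28 + j63.17 V
  V2 = 8.51·(cos(-146.6°) + j·sin(-146.6°)) = -7.105 - j4.685 V
  V3 = 14.1·(cos(-138.6°) + j·sin(-138.6°)) = -10.58 - j9.324 V
Step 2 — Sum components: V_total = -73.96 + j49.16 V.
Step 3 — Convert to polar: |V_total| = 88.81 V, ∠V_total = 146.4°.

V_total = 88.81∠146.4° V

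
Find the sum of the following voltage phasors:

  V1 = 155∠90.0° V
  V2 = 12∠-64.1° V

Step 1 — Convert each phasor to rectangular form:
  V1 = 155·(cos(90.0°) + j·sin(90.0°)) = 0 + j155 V
  V2 = 12·(cos(-64.1°) + j·sin(-64.1°)) = 5.242 - j10.79 V
Step 2 — Sum components: V_total = 5.242 + j144.2 V.
Step 3 — Convert to polar: |V_total| = 144.3 V, ∠V_total = 87.9°.

V_total = 144.3∠87.9° V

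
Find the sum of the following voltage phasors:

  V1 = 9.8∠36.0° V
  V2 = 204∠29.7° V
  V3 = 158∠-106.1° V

Step 1 — Convert each phasor to rectangular form:
  V1 = 9.8·(cos(36.0°) + j·sin(36.0°)) = 7.928 + j5.76 V
  V2 = 204·(cos(29.7°) + j·sin(29.7°)) = 177.2 + j101.1 V
  V3 = 158·(cos(-106.1°) + j·sin(-106.1°)) = -43.82 - j151.8 V
Step 2 — Sum components: V_total = 141.3 - j44.97 V.
Step 3 — Convert to polar: |V_total| = 148.3 V, ∠V_total = -17.7°.

V_total = 148.3∠-17.7° V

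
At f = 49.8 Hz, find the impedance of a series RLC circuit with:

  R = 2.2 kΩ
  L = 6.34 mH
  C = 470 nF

Step 1 — Angular frequency: ω = 2π·f = 2π·49.8 = 312.9 rad/s.
Step 2 — Component impedances:
  R: Z = R = 2200 Ω
  L: Z = jωL = j·312.9·0.00634 = 0 + j1.984 Ω
  C: Z = 1/(jωC) = -j/(ω·C) = 0 - j6800 Ω
Step 3 — Series combination: Z_total = R + L + C = 2200 - j6798 Ω = 7145∠-72.1° Ω.

Z = 2200 - j6798 Ω = 7145∠-72.1° Ω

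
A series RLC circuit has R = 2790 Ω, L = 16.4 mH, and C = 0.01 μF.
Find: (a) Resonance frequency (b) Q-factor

Step 1 — Resonance condition Im(Z)=0 gives ω₀ = 1/√(LC).
Step 2 — ω₀ = 1/√(0.0164·1e-08) = 7.809e+04 rad/s.
Step 3 — f₀ = ω₀/(2π) = 1.243e+04 Hz.
Step 4 — Series Q: Q = ω₀L/R = 7.809e+04·0.0164/2790 = 0.459.

(a) f₀ = 1.243e+04 Hz  (b) Q = 0.459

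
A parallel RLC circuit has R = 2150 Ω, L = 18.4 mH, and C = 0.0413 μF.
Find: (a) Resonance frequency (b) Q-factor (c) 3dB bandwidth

Step 1 — Resonance: ω₀ = 1/√(LC) = 1/√(0.0184·4.13e-08) = 3.628e+04 rad/s.
Step 2 — f₀ = ω₀/(2π) = 5773 Hz.
Step 3 — Parallel Q: Q = R/(ω₀L) = 2150/(3.628e+04·0.0184) = 3.221.
Step 4 — Bandwidth: Δω = ω₀/Q = 1.126e+04 rad/s; BW = Δω/(2π) = 1792 Hz.

(a) f₀ = 5773 Hz  (b) Q = 3.221  (c) BW = 1792 Hz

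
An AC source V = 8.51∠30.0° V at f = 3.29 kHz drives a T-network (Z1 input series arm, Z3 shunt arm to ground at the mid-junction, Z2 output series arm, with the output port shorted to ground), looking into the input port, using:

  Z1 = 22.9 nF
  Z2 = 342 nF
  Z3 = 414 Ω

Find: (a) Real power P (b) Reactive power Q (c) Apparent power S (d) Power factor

Step 1 — Angular frequency: ω = 2π·f = 2π·3290 = 2.067e+04 rad/s.
Step 2 — Component impedances:
  Z1: Z = 1/(jωC) = -j/(ω·C) = 0 - j2112 Ω
  Z2: Z = 1/(jωC) = -j/(ω·C) = 0 - j141.4 Ω
  Z3: Z = R = 414 Ω
Step 3 — With the output port shorted to ground, the output series arm Z2 runs from the junction to ground; the shunt arm Z3 also runs from the junction to ground. They appear in parallel: Z3 || Z2 = 43.28 - j126.7 Ω.
Step 4 — Series with input arm Z1: Z_in = Z1 + (Z3 || Z2) = 43.28 - j2239 Ω = 2240∠-88.9° Ω.
Step 5 — Source phasor: V = 8.51∠30.0° V = 7.37 + j4.255 V.
Step 6 — Current: I = V / Z = -0.001836 + j0.003327 A = 0.0038∠118.9° A.
Step 7 — Complex power: S = V·I* = 0.0006249 - j0.03233 VA.
Step 8 — Real power: P = Re(S) = 0.0006249 W.
Step 9 — Reactive power: Q = Im(S) = -0.03233 VAR.
Step 10 — Apparent power: |S| = 0.03234 VA.
Step 11 — Power factor: PF = P/|S| = 0.01932 (leading).

(a) P = 0.0006249 W  (b) Q = -0.03233 VAR  (c) S = 0.03234 VA  (d) PF = 0.01932 (leading)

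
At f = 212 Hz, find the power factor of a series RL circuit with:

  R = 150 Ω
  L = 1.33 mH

Step 1 — Angular frequency: ω = 2π·f = 2π·212 = 1332 rad/s.
Step 2 — Component impedances:
  R: Z = R = 150 Ω
  L: Z = jωL = j·1332·0.00133 = 0 + j1.772 Ω
Step 3 — Series combination: Z_total = R + L = 150 + j1.772 Ω = 150∠0.7° Ω.
Step 4 — Power factor: PF = cos(φ) = Re(Z)/|Z| = 150/150.01 = 0.9999.
Step 5 — Type: Im(Z) = 1.772 ⇒ lagging (phase φ = 0.7°).

PF = 0.9999 (lagging, φ = 0.7°)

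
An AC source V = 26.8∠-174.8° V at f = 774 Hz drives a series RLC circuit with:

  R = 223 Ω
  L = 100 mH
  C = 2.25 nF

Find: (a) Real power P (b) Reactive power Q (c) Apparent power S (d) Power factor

Step 1 — Angular frequency: ω = 2π·f = 2π·774 = 4863 rad/s.
Step 2 — Component impedances:
  R: Z = R = 223 Ω
  L: Z = jωL = j·4863·0.1 = 0 + j486.3 Ω
  C: Z = 1/(jωC) = -j/(ω·C) = 0 - j9.139e+04 Ω
Step 3 — Series combination: Z_total = R + L + C = 223 - j9.09e+04 Ω = 9.09e+04∠-89.9° Ω.
Step 4 — Source phasor: V = 26.8∠-174.8° V = -26.69 - j2.429 V.
Step 5 — Current: I = V / Z = 2.6e-05 - j0.0002937 A = 0.0002948∠-84.9° A.
Step 6 — Complex power: S = V·I* = 1.938e-05 - j0.007901 VA.
Step 7 — Real power: P = Re(S) = 1.938e-05 W.
Step 8 — Reactive power: Q = Im(S) = -0.007901 VAR.
Step 9 — Apparent power: |S| = 0.007901 VA.
Step 10 — Power factor: PF = P/|S| = 0.002453 (leading).

(a) P = 1.938e-05 W  (b) Q = -0.007901 VAR  (c) S = 0.007901 VA  (d) PF = 0.002453 (leading)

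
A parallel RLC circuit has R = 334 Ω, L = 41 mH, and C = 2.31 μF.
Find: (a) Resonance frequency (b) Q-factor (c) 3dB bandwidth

Step 1 — Resonance: ω₀ = 1/√(LC) = 1/√(0.041·2.31e-06) = 3249 rad/s.
Step 2 — f₀ = ω₀/(2π) = 517.2 Hz.
Step 3 — Parallel Q: Q = R/(ω₀L) = 334/(3249·0.041) = 2.507.
Step 4 — Bandwidth: Δω = ω₀/Q = 1296 rad/s; BW = Δω/(2π) = 206.3 Hz.

(a) f₀ = 517.2 Hz  (b) Q = 2.507  (c) BW = 206.3 Hz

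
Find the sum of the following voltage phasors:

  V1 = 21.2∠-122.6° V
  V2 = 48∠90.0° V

Step 1 — Convert each phasor to rectangular form:
  V1 = 21.2·(cos(-122.6°) + j·sin(-122.6°)) = -11.42 - j17.86 V
  V2 = 48·(cos(90.0°) + j·sin(90.0°)) = 0 + j48 V
Step 2 — Sum components: V_total = -11.42 + j30.14 V.
Step 3 — Convert to polar: |V_total| = 32.23 V, ∠V_total = 110.8°.

V_total = 32.23∠110.8° V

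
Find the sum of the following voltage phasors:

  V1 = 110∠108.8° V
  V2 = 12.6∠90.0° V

Step 1 — Convert each phasor to rectangular form:
  V1 = 110·(cos(108.8°) + j·sin(108.8°)) = -35.45 + j104.1 V
  V2 = 12.6·(cos(90.0°) + j·sin(90.0°)) = 0 + j12.6 V
Step 2 — Sum components: V_total = -35.45 + j116.7 V.
Step 3 — Convert to polar: |V_total| = 122 V, ∠V_total = 106.9°.

V_total = 122∠106.9° V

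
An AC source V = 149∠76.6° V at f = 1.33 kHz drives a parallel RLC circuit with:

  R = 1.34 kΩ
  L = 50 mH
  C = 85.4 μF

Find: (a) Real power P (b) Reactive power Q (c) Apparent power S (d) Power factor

Step 1 — Angular frequency: ω = 2π·f = 2π·1330 = 8357 rad/s.
Step 2 — Component impedances:
  R: Z = R = 1340 Ω
  L: Z = jωL = j·8357·0.05 = 0 + j417.8 Ω
  C: Z = 1/(jωC) = -j/(ω·C) = 0 - j1.401 Ω
Step 3 — Parallel combination: 1/Z_total = 1/R + 1/L + 1/C; Z_total = 0.001475 - j1.406 Ω = 1.406∠-89.9° Ω.
Step 4 — Source phasor: V = 149∠76.6° V = 34.53 + j144.9 V.
Step 5 — Current: I = V / Z = -103.1 + j24.67 A = 106∠166.5° A.
Step 6 — Complex power: S = V·I* = 16.57 - j1.579e+04 VA.
Step 7 — Real power: P = Re(S) = 16.57 W.
Step 8 — Reactive power: Q = Im(S) = -1.579e+04 VAR.
Step 9 — Apparent power: |S| = 1.579e+04 VA.
Step 10 — Power factor: PF = P/|S| = 0.001049 (leading).

(a) P = 16.57 W  (b) Q = -1.579e+04 VAR  (c) S = 1.579e+04 VA  (d) PF = 0.001049 (leading)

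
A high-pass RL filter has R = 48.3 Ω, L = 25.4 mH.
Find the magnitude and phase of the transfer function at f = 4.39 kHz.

Step 1 — Angular frequency: ω = 2π·4390 = 2.758e+04 rad/s.
Step 2 — Transfer function: H(jω) = jωL/(R + jωL).
Step 3 — Numerator jωL = j·700.6; denominator R + jωL = 48.3 + j700.6.
Step 4 — H = 0.9953 + j0.06861.
Step 5 — Magnitude: |H| = 0.9976 (-0.0 dB); phase: φ = 3.9°.

|H| = 0.9976 (-0.0 dB), φ = 3.9°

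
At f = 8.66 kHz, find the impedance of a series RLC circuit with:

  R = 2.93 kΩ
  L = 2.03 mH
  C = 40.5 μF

Step 1 — Angular frequency: ω = 2π·f = 2π·8660 = 5.441e+04 rad/s.
Step 2 — Component impedances:
  R: Z = R = 2930 Ω
  L: Z = jωL = j·5.441e+04·0.00203 = 0 + j110.5 Ω
  C: Z = 1/(jωC) = -j/(ω·C) = 0 - j0.4538 Ω
Step 3 — Series combination: Z_total = R + L + C = 2930 + j110 Ω = 2932∠2.2° Ω.

Z = 2930 + j110 Ω = 2932∠2.2° Ω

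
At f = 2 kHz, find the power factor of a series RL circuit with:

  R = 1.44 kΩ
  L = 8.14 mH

Step 1 — Angular frequency: ω = 2π·f = 2π·2000 = 1.257e+04 rad/s.
Step 2 — Component impedances:
  R: Z = R = 1440 Ω
  L: Z = jωL = j·1.257e+04·0.00814 = 0 + j102.3 Ω
Step 3 — Series combination: Z_total = R + L = 1440 + j102.3 Ω = 1444∠4.1° Ω.
Step 4 — Power factor: PF = cos(φ) = Re(Z)/|Z| = 1440/1443.6 = 0.9975.
Step 5 — Type: Im(Z) = 102.3 ⇒ lagging (phase φ = 4.1°).

PF = 0.9975 (lagging, φ = 4.1°)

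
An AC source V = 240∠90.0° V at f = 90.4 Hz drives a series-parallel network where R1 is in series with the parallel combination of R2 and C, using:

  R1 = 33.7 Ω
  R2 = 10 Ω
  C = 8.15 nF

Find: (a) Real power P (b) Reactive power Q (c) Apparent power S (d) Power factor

Step 1 — Angular frequency: ω = 2π·f = 2π·90.4 = 568 rad/s.
Step 2 — Component impedances:
  R1: Z = R = 33.7 Ω
  R2: Z = R = 10 Ω
  C: Z = 1/(jωC) = -j/(ω·C) = 0 - j2.16e+05 Ω
Step 3 — Parallel branch: R2 || C = 1/(1/R2 + 1/C) = 10 - j0.0004629 Ω.
Step 4 — Series with R1: Z_total = R1 + (R2 || C) = 43.7 - j0.0004629 Ω = 43.7∠-0.0° Ω.
Step 5 — Source phasor: V = 240∠90.0° V = 0 + j240 V.
Step 6 — Current: I = V / Z = -5.818e-05 + j5.492 A = 5.492∠90.0° A.
Step 7 — Complex power: S = V·I* = 1318 - j0.01396 VA.
Step 8 — Real power: P = Re(S) = 1318 W.
Step 9 — Reactive power: Q = Im(S) = -0.01396 VAR.
Step 10 — Apparent power: |S| = 1318 VA.
Step 11 — Power factor: PF = P/|S| = 1 (leading).

(a) P = 1318 W  (b) Q = -0.01396 VAR  (c) S = 1318 VA  (d) PF = 1 (leading)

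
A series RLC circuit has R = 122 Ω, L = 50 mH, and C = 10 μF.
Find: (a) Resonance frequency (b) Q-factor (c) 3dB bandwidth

Step 1 — Resonance: ω₀ = 1/√(LC) = 1/√(0.05·1e-05) = 1414 rad/s.
Step 2 — f₀ = ω₀/(2π) = 225.1 Hz.
Step 3 — Series Q: Q = ω₀L/R = 1414·0.05/122 = 0.5796.
Step 4 — Bandwidth: Δω = ω₀/Q = 2440 rad/s; BW = Δω/(2π) = 388.3 Hz.

(a) f₀ = 225.1 Hz  (b) Q = 0.5796  (c) BW = 388.3 Hz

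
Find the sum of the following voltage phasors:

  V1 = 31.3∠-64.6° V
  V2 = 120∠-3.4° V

Step 1 — Convert each phasor to rectangular form:
  V1 = 31.3·(cos(-64.6°) + j·sin(-64.6°)) = 13.43 - j28.27 V
  V2 = 120·(cos(-3.4°) + j·sin(-3.4°)) = 119.8 - j7.117 V
Step 2 — Sum components: V_total = 133.2 - j35.39 V.
Step 3 — Convert to polar: |V_total| = 137.8 V, ∠V_total = -14.9°.

V_total = 137.8∠-14.9° V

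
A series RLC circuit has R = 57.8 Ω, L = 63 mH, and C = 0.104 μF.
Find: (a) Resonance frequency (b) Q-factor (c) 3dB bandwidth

Step 1 — Resonance condition Im(Z)=0 gives ω₀ = 1/√(LC).
Step 2 — ω₀ = 1/√(0.063·1.04e-07) = 1.235e+04 rad/s.
Step 3 — f₀ = ω₀/(2π) = 1966 Hz.
Step 4 — Series Q: Q = ω₀L/R = 1.235e+04·0.063/57.8 = 13.47.
Step 5 — 3dB bandwidth: Δω = ω₀/Q = 917.5 rad/s; BW = Δω/(2π) = 146 Hz.

(a) f₀ = 1966 Hz  (b) Q = 13.47  (c) BW = 146 Hz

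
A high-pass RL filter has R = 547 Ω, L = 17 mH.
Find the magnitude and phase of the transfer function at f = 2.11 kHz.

Step 1 — Angular frequency: ω = 2π·2110 = 1.326e+04 rad/s.
Step 2 — Transfer function: H(jω) = jωL/(R + jωL).
Step 3 — Numerator jωL = j·225.4; denominator R + jωL = 547 + j225.4.
Step 4 — H = 0.1451 + j0.3522.
Step 5 — Magnitude: |H| = 0.381 (-8.4 dB); phase: φ = 67.6°.

|H| = 0.381 (-8.4 dB), φ = 67.6°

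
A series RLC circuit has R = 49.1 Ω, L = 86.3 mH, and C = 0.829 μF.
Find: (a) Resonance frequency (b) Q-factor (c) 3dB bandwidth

Step 1 — Resonance: ω₀ = 1/√(LC) = 1/√(0.0863·8.29e-07) = 3739 rad/s.
Step 2 — f₀ = ω₀/(2π) = 595 Hz.
Step 3 — Series Q: Q = ω₀L/R = 3739·0.0863/49.1 = 6.571.
Step 4 — Bandwidth: Δω = ω₀/Q = 568.9 rad/s; BW = Δω/(2π) = 90.55 Hz.

(a) f₀ = 595 Hz  (b) Q = 6.571  (c) BW = 90.55 Hz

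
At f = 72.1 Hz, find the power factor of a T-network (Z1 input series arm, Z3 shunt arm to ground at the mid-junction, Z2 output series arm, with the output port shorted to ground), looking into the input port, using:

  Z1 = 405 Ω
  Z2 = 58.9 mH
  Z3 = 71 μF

Step 1 — Angular frequency: ω = 2π·f = 2π·72.1 = 453 rad/s.
Step 2 — Component impedances:
  Z1: Z = R = 405 Ω
  Z2: Z = jωL = j·453·0.0589 = 0 + j26.68 Ω
  Z3: Z = 1/(jωC) = -j/(ω·C) = 0 - j31.09 Ω
Step 3 — With the output port shorted to ground, the output series arm Z2 runs from the junction to ground; the shunt arm Z3 also runs from the junction to ground. They appear in parallel: Z3 || Z2 = 0 + j188.2 Ω.
Step 4 — Series with input arm Z1: Z_in = Z1 + (Z3 || Z2) = 405 + j188.2 Ω = 446.6∠24.9° Ω.
Step 5 — Power factor: PF = cos(φ) = Re(Z)/|Z| = 405/446.6 = 0.9069.
Step 6 — Type: Im(Z) = 188.2 ⇒ lagging (phase φ = 24.9°).

PF = 0.9069 (lagging, φ = 24.9°)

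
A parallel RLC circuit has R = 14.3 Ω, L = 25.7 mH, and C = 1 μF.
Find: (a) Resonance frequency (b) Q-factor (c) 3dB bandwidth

Step 1 — Resonance: ω₀ = 1/√(LC) = 1/√(0.0257·1e-06) = 6238 rad/s.
Step 2 — f₀ = ω₀/(2π) = 992.8 Hz.
Step 3 — Parallel Q: Q = R/(ω₀L) = 14.3/(6238·0.0257) = 0.0892.
Step 4 — Bandwidth: Δω = ω₀/Q = 6.993e+04 rad/s; BW = Δω/(2π) = 1.113e+04 Hz.

(a) f₀ = 992.8 Hz  (b) Q = 0.0892  (c) BW = 1.113e+04 Hz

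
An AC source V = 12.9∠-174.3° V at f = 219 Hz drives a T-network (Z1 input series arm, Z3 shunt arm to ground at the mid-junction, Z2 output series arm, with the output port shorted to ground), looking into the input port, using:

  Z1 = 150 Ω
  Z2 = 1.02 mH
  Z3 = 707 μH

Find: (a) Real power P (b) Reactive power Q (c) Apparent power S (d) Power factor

Step 1 — Angular frequency: ω = 2π·f = 2π·219 = 1376 rad/s.
Step 2 — Component impedances:
  Z1: Z = R = 150 Ω
  Z2: Z = jωL = j·1376·0.00102 = 0 + j1.404 Ω
  Z3: Z = jωL = j·1376·0.000707 = 0 + j0.9728 Ω
Step 3 — With the output port shorted to ground, the output series arm Z2 runs from the junction to ground; the shunt arm Z3 also runs from the junction to ground. They appear in parallel: Z3 || Z2 = 0 + j0.5746 Ω.
Step 4 — Series with input arm Z1: Z_in = Z1 + (Z3 || Z2) = 150 + j0.5746 Ω = 150∠0.2° Ω.
Step 5 — Source phasor: V = 12.9∠-174.3° V = -12.84 - j1.281 V.
Step 6 — Current: I = V / Z = -0.08561 - j0.008214 A = 0.086∠-174.5° A.
Step 7 — Complex power: S = V·I* = 1.109 + j0.00425 VA.
Step 8 — Real power: P = Re(S) = 1.109 W.
Step 9 — Reactive power: Q = Im(S) = 0.00425 VAR.
Step 10 — Apparent power: |S| = 1.109 VA.
Step 11 — Power factor: PF = P/|S| = 1 (lagging).

(a) P = 1.109 W  (b) Q = 0.00425 VAR  (c) S = 1.109 VA  (d) PF = 1 (lagging)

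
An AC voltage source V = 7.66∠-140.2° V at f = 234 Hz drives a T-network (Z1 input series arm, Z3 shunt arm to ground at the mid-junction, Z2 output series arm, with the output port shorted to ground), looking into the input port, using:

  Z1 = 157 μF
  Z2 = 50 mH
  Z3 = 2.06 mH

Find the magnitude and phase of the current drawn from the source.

Step 1 — Angular frequency: ω = 2π·f = 2π·234 = 1470 rad/s.
Step 2 — Component impedances:
  Z1: Z = 1/(jωC) = -j/(ω·C) = 0 - j4.332 Ω
  Z2: Z = jωL = j·1470·0.05 = 0 + j73.51 Ω
  Z3: Z = jωL = j·1470·0.00206 = 0 + j3.029 Ω
Step 3 — With the output port shorted to ground, the output series arm Z2 runs from the junction to ground; the shunt arm Z3 also runs from the junction to ground. They appear in parallel: Z3 || Z2 = 0 + j2.909 Ω.
Step 4 — Series with input arm Z1: Z_in = Z1 + (Z3 || Z2) = 0 - j1.423 Ω = 1.423∠-90.0° Ω.
Step 5 — Source phasor: V = 7.66∠-140.2° V = -5.885 - j4.903 V.
Step 6 — Ohm's law: I = V / Z_total = (-5.885 - j4.903) / (0 - j1.423) = 3.445 - j4.135 A.
Step 7 — Convert to polar: |I| = 5.382 A, ∠I = -50.2°.

I = 5.382∠-50.2° A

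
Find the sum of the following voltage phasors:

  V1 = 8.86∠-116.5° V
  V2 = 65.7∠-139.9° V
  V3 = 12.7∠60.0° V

Step 1 — Convert each phasor to rectangular form:
  V1 = 8.86·(cos(-116.5°) + j·sin(-116.5°)) = -3.953 - j7.929 V
  V2 = 65.7·(cos(-139.9°) + j·sin(-139.9°)) = -50.26 - j42.32 V
  V3 = 12.7·(cos(60.0°) + j·sin(60.0°)) = 6.35 + j11 V
Step 2 — Sum components: V_total = -47.86 - j39.25 V.
Step 3 — Convert to polar: |V_total| = 61.89 V, ∠V_total = -140.6°.

V_total = 61.89∠-140.6° V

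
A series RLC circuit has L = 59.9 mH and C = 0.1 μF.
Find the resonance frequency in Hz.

Step 1 — Resonance condition Im(Z)=0 gives ω₀ = 1/√(LC).
Step 2 — ω₀ = 1/√(0.0599·1e-07) = 1.292e+04 rad/s.
Step 3 — f₀ = ω₀/(2π) = 2056 Hz.

f₀ = 2056 Hz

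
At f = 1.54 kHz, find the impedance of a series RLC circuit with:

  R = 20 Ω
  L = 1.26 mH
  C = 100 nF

Step 1 — Angular frequency: ω = 2π·f = 2π·1540 = 9676 rad/s.
Step 2 — Component impedances:
  R: Z = R = 20 Ω
  L: Z = jωL = j·9676·0.00126 = 0 + j12.19 Ω
  C: Z = 1/(jωC) = -j/(ω·C) = 0 - j1033 Ω
Step 3 — Series combination: Z_total = R + L + C = 20 - j1021 Ω = 1021∠-88.9° Ω.

Z = 20 - j1021 Ω = 1021∠-88.9° Ω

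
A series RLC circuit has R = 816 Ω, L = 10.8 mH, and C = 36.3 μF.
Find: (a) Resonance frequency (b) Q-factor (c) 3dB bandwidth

Step 1 — Resonance: ω₀ = 1/√(LC) = 1/√(0.0108·3.63e-05) = 1597 rad/s.
Step 2 — f₀ = ω₀/(2π) = 254.2 Hz.
Step 3 — Series Q: Q = ω₀L/R = 1597·0.0108/816 = 0.02114.
Step 4 — Bandwidth: Δω = ω₀/Q = 7.556e+04 rad/s; BW = Δω/(2π) = 1.203e+04 Hz.

(a) f₀ = 254.2 Hz  (b) Q = 0.02114  (c) BW = 1.203e+04 Hz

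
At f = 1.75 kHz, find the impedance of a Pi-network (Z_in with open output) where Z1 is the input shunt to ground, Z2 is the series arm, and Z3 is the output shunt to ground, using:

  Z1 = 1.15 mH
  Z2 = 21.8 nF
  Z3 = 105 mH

Step 1 — Angular frequency: ω = 2π·f = 2π·1750 = 1.1e+04 rad/s.
Step 2 — Component impedances:
  Z1: Z = jωL = j·1.1e+04·0.00115 = 0 + j12.64 Ω
  Z2: Z = 1/(jωC) = -j/(ω·C) = 0 - j4172 Ω
  Z3: Z = jωL = j·1.1e+04·0.105 = 0 + j1155 Ω
Step 3 — With open output, the series arm Z2 and the output shunt Z3 appear in series to ground: Z2 + Z3 = 0 - j3017 Ω.
Step 4 — Parallel with input shunt Z1: Z_in = Z1 || (Z2 + Z3) = 0 + j12.7 Ω = 12.7∠90.0° Ω.

Z = 0 + j12.7 Ω = 12.7∠90.0° Ω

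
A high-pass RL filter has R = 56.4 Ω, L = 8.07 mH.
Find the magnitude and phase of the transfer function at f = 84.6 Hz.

Step 1 — Angular frequency: ω = 2π·84.6 = 531.6 rad/s.
Step 2 — Transfer function: H(jω) = jωL/(R + jωL).
Step 3 — Numerator jωL = j·4.29; denominator R + jωL = 56.4 + j4.29.
Step 4 — H = 0.005752 + j0.07562.
Step 5 — Magnitude: |H| = 0.07584 (-22.4 dB); phase: φ = 85.7°.

|H| = 0.07584 (-22.4 dB), φ = 85.7°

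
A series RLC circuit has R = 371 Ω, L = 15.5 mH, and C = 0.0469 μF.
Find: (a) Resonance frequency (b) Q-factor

Step 1 — Resonance condition Im(Z)=0 gives ω₀ = 1/√(LC).
Step 2 — ω₀ = 1/√(0.0155·4.69e-08) = 3.709e+04 rad/s.
Step 3 — f₀ = ω₀/(2π) = 5903 Hz.
Step 4 — Series Q: Q = ω₀L/R = 3.709e+04·0.0155/371 = 1.55.

(a) f₀ = 5903 Hz  (b) Q = 1.55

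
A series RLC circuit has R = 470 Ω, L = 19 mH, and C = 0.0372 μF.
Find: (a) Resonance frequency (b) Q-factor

Step 1 — Resonance condition Im(Z)=0 gives ω₀ = 1/√(LC).
Step 2 — ω₀ = 1/√(0.019·3.72e-08) = 3.761e+04 rad/s.
Step 3 — f₀ = ω₀/(2π) = 5986 Hz.
Step 4 — Series Q: Q = ω₀L/R = 3.761e+04·0.019/470 = 1.521.

(a) f₀ = 5986 Hz  (b) Q = 1.521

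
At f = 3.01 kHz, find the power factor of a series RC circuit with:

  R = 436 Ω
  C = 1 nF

Step 1 — Angular frequency: ω = 2π·f = 2π·3010 = 1.891e+04 rad/s.
Step 2 — Component impedances:
  R: Z = R = 436 Ω
  C: Z = 1/(jωC) = -j/(ω·C) = 0 - j5.288e+04 Ω
Step 3 — Series combination: Z_total = R + C = 436 - j5.288e+04 Ω = 5.288e+04∠-89.5° Ω.
Step 4 — Power factor: PF = cos(φ) = Re(Z)/|Z| = 436/52877 = 0.008246.
Step 5 — Type: Im(Z) = -5.288e+04 ⇒ leading (phase φ = -89.5°).

PF = 0.008246 (leading, φ = -89.5°)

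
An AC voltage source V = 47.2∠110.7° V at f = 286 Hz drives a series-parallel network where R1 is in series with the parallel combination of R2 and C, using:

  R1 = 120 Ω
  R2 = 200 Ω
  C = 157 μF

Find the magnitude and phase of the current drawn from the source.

Step 1 — Angular frequency: ω = 2π·f = 2π·286 = 1797 rad/s.
Step 2 — Component impedances:
  R1: Z = R = 120 Ω
  R2: Z = R = 200 Ω
  C: Z = 1/(jωC) = -j/(ω·C) = 0 - j3.544 Ω
Step 3 — Parallel branch: R2 || C = 1/(1/R2 + 1/C) = 0.0628 - j3.543 Ω.
Step 4 — Series with R1: Z_total = R1 + (R2 || C) = 120.1 - j3.543 Ω = 120.1∠-1.7° Ω.
Step 5 — Source phasor: V = 47.2∠110.7° V = -16.68 + j44.15 V.
Step 6 — Ohm's law: I = V / Z_total = (-16.68 + j44.15) / (120.1 - j3.543) = -0.1497 + j0.3633 A.
Step 7 — Convert to polar: |I| = 0.393 A, ∠I = 112.4°.

I = 0.393∠112.4° A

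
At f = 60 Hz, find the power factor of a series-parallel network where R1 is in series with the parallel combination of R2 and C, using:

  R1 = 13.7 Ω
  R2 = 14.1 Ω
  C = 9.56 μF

Step 1 — Angular frequency: ω = 2π·f = 2π·60 = 377 rad/s.
Step 2 — Component impedances:
  R1: Z = R = 13.7 Ω
  R2: Z = R = 14.1 Ω
  C: Z = 1/(jωC) = -j/(ω·C) = 0 - j277.5 Ω
Step 3 — Parallel branch: R2 || C = 1/(1/R2 + 1/C) = 14.06 - j0.7147 Ω.
Step 4 — Series with R1: Z_total = R1 + (R2 || C) = 27.76 - j0.7147 Ω = 27.77∠-1.5° Ω.
Step 5 — Power factor: PF = cos(φ) = Re(Z)/|Z| = 27.764/27.773 = 0.9997.
Step 6 — Type: Im(Z) = -0.7147 ⇒ leading (phase φ = -1.5°).

PF = 0.9997 (leading, φ = -1.5°)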